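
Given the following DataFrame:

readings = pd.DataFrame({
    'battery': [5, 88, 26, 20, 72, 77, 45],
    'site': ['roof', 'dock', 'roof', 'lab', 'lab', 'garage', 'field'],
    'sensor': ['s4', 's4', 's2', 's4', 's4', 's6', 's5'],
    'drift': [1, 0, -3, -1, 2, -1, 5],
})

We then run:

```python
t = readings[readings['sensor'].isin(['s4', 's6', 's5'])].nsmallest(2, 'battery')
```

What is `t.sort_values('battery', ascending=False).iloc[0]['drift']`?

-1

filter rows where sensor in ['s4', 's6', 's5']:
   battery    site sensor  drift
0        5    roof     s4      1
1       88    dock     s4      0
3       20     lab     s4     -1
4       72     lab     s4      2
5       77  garage     s6     -1
6       45   field     s5      5
take 2 rows with smallest battery:
   battery  site sensor  drift
0        5  roof     s4      1
3       20   lab     s4     -1
sort by battery descending:
   battery  site sensor  drift
3       20   lab     s4     -1
0        5  roof     s4      1
Hence -1.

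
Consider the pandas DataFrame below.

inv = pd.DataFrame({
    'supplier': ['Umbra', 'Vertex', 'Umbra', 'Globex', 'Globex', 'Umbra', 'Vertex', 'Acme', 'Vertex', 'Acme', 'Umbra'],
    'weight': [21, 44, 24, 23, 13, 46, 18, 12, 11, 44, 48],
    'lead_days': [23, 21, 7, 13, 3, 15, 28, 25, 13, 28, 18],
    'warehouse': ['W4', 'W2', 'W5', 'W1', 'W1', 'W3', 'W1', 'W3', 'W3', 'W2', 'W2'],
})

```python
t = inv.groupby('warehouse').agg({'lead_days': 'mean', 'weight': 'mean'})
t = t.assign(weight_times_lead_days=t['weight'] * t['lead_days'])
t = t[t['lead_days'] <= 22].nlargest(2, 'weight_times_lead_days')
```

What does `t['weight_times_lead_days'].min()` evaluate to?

group by warehouse: mean(lead_days), mean(weight):
           lead_days     weight
warehouse                      
W1         14.666667  18.000000
W2         22.333333  45.333333
W3         17.666667  23.000000
W4         23.000000  21.000000
W5          7.000000  24.000000
add column weight_times_lead_days = t['weight'] * t['lead_days']:
           lead_days     weight  weight_times_lead_days
warehouse                                              
W1         14.666667  18.000000              264.000000
W2         22.333333  45.333333             1012.444444
W3         17.666667  23.000000              406.333333
W4         23.000000  21.000000              483.000000
W5          7.000000  24.000000              168.000000
filter rows where lead_days <= 22:
           lead_days  weight  weight_times_lead_days
warehouse                                           
W1         14.666667    18.0              264.000000
W3         17.666667    23.0              406.333333
W5          7.000000    24.0              168.000000
take 2 rows with largest weight_times_lead_days:
           lead_days  weight  weight_times_lead_days
warehouse                                           
W3         17.666667    23.0              406.333333
W1         14.666667    18.0              264.000000
Hence 264.0.

264.0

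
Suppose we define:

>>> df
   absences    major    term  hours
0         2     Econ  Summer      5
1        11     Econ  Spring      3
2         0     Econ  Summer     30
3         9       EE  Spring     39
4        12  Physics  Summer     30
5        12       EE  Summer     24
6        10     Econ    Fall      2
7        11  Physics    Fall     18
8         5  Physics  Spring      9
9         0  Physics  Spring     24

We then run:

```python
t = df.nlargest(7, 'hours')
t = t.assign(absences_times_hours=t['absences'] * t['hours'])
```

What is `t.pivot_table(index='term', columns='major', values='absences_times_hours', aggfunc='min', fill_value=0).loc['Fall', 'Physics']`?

take 7 rows with largest hours:
   absences    major    term  hours
3         9       EE  Spring     39
2         0     Econ  Summer     30
4        12  Physics  Summer     30
5        12       EE  Summer     24
9         0  Physics  Spring     24
7        11  Physics    Fall     18
8         5  Physics  Spring      9
add column absences_times_hours = t['absences'] * t['hours']:
   absences    major    term  hours  absences_times_hours
3         9       EE  Spring     39                   351
2         0     Econ  Summer     30                     0
4        12  Physics  Summer     30                   360
5        12       EE  Summer     24                   288
9         0  Physics  Spring     24                     0
7        11  Physics    Fall     18                   198
8         5  Physics  Spring      9                    45
pivot: rows=term, cols=major, min(absences_times_hours):
major    EE  Econ  Physics
term                      
Fall      0     0      198
Spring  351     0        0
Summer  288     0      360
Hence 198.

198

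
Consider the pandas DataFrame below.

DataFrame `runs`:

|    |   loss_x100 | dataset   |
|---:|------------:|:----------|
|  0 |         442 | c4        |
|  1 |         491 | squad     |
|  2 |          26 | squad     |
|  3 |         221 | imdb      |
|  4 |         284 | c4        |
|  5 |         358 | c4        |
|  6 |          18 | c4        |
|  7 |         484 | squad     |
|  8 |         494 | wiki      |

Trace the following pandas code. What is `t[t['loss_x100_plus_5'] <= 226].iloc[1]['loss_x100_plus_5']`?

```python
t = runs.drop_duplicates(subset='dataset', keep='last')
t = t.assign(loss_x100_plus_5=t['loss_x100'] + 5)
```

23

drop duplicate dataset (keep=last):
   loss_x100 dataset
3        221    imdb
6         18      c4
7        484   squad
8        494    wiki
add column loss_x100_plus_5 = t['loss_x100'] + 5:
   loss_x100 dataset  loss_x100_plus_5
3        221    imdb               226
6         18      c4                23
7        484   squad               489
8        494    wiki               499
filter rows where loss_x100_plus_5 <= 226:
   loss_x100 dataset  loss_x100_plus_5
3        221    imdb               226
6         18      c4                23
Taking the value at position 1, column 'loss_x100_plus_5' gives 23.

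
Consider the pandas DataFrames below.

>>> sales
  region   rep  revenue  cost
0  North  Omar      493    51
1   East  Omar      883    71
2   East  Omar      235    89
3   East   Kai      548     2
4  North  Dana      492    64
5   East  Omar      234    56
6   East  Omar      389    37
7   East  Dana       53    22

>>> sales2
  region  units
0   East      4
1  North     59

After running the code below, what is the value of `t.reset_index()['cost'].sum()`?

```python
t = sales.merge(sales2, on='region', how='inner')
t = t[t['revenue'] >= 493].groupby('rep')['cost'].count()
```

merge on 'region' (how='inner') → 8 rows:
  region   rep  revenue  cost  units
0  North  Omar      493    51     59
1   East  Omar      883    71      4
2   East  Omar      235    89      4
3   East   Kai      548     2      4
4  North  Dana      492    64     59
5   East  Omar      234    56      4
6   East  Omar      389    37      4
7   East  Dana       53    22      4
filter rows where revenue >= 493:
  region   rep  revenue  cost  units
0  North  Omar      493    51     59
1   East  Omar      883    71      4
3   East   Kai      548     2      4
group by rep, count of cost:
rep
Kai     1
Omar    2
Name: cost, dtype: int64
reset_index():
    rep  cost
0   Kai     1
1  Omar     2
sum of column 'cost' → 3

3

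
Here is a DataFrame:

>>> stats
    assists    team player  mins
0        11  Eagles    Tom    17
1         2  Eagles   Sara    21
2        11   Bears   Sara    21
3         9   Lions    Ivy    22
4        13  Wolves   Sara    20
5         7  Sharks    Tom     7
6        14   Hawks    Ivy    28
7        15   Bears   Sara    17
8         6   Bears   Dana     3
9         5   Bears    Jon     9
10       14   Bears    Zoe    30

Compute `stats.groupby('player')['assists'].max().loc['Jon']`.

5

group by player, max of assists:
player
Dana     6
Ivy     14
Jon      5
Sara    15
Tom     11
Zoe     14
Name: assists, dtype: int64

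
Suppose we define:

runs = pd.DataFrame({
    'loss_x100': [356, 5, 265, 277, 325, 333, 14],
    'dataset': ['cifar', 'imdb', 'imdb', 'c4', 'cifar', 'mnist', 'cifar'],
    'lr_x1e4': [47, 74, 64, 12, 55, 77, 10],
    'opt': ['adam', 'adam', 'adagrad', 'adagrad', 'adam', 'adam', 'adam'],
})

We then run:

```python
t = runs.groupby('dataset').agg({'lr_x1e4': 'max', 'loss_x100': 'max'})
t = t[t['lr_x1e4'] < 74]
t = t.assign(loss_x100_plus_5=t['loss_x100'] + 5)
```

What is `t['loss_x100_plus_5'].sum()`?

group by dataset: max(lr_x1e4), max(loss_x100):
         lr_x1e4  loss_x100
dataset                    
c4            12        277
cifar         55        356
imdb          74        265
mnist         77        333
filter rows where lr_x1e4 < 74:
         lr_x1e4  loss_x100
dataset                    
c4            12        277
cifar         55        356
add column loss_x100_plus_5 = t['loss_x100'] + 5:
         lr_x1e4  loss_x100  loss_x100_plus_5
dataset                                      
c4            12        277               282
cifar         55        356               361

643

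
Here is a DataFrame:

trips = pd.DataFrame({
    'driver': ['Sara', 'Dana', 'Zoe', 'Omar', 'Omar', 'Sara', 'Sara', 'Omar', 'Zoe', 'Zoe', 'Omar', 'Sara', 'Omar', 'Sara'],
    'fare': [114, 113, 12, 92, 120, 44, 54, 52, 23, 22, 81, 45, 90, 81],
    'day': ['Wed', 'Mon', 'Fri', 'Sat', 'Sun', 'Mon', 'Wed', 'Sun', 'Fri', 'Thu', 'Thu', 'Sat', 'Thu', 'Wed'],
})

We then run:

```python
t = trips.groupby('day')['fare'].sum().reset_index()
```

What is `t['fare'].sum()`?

group by day, sum of fare:
day
Fri     35
Mon    157
Sat    137
Sun    172
Thu    193
Wed    249
Name: fare, dtype: int64
reset_index():
   day  fare
0  Fri    35
1  Mon   157
2  Sat   137
3  Sun   172
4  Thu   193
5  Wed   249
Reading off the sum of column 'fare', we get 943.

943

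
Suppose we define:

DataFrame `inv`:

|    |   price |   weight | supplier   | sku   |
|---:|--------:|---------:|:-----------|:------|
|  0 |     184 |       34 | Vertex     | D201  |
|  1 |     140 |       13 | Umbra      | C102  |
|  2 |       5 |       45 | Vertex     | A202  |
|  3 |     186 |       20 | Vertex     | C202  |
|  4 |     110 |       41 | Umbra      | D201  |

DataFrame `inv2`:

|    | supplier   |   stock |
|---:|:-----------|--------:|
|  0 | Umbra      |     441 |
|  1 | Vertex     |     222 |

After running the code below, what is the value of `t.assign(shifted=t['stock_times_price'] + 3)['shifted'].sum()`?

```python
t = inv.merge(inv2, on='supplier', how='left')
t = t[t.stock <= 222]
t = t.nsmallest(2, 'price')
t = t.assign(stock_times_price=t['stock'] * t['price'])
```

41964

merge on 'supplier' (how='left') → 5 rows:
   price  weight supplier   sku  stock
0    184      34   Vertex  D201    222
1    140      13    Umbra  C102    441
2      5      45   Vertex  A202    222
3    186      20   Vertex  C202    222
4    110      41    Umbra  D201    441
filter rows where stock <= 222:
   price  weight supplier   sku  stock
0    184      34   Vertex  D201    222
2      5      45   Vertex  A202    222
3    186      20   Vertex  C202    222
take 2 rows with smallest price:
   price  weight supplier   sku  stock
2      5      45   Vertex  A202    222
0    184      34   Vertex  D201    222
add column stock_times_price = t['stock'] * t['price']:
   price  weight supplier   sku  stock  stock_times_price
2      5      45   Vertex  A202    222               1110
0    184      34   Vertex  D201    222              40848
add column shifted = t['stock_times_price'] + 3:
   price  weight supplier   sku  stock  stock_times_price  shifted
2      5      45   Vertex  A202    222               1110     1113
0    184      34   Vertex  D201    222              40848    40851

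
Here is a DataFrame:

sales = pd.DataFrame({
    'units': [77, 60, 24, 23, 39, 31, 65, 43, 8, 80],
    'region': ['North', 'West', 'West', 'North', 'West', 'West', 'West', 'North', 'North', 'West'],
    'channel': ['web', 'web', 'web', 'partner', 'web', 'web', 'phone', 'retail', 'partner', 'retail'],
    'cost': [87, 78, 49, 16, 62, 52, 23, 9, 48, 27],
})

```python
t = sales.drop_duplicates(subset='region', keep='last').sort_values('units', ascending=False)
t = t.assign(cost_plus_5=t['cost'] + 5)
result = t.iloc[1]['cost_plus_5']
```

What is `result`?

drop duplicate region (keep=last):
   units region  channel  cost
8      8  North  partner    48
9     80   West   retail    27
sort by units descending:
   units region  channel  cost
9     80   West   retail    27
8      8  North  partner    48
add column cost_plus_5 = t['cost'] + 5:
   units region  channel  cost  cost_plus_5
9     80   West   retail    27           32
8      8  North  partner    48           53
Then the value at position 1, column 'cost_plus_5': 53

53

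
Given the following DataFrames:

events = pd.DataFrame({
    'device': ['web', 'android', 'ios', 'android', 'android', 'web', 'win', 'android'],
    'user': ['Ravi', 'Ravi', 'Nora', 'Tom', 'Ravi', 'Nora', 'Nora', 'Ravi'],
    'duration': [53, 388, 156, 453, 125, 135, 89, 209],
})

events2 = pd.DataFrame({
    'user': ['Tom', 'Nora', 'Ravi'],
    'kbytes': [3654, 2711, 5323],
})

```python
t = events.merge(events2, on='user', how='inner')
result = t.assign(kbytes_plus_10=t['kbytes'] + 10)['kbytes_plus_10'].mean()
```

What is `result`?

4144.875

merge on 'user' (how='inner') → 8 rows:
    device  user  duration  kbytes
0      web  Ravi        53    5323
1  android  Ravi       388    5323
2      ios  Nora       156    2711
3  android   Tom       453    3654
4  android  Ravi       125    5323
5      web  Nora       135    2711
6      win  Nora        89    2711
7  android  Ravi       209    5323
add column kbytes_plus_10 = t['kbytes'] + 10:
    device  user  duration  kbytes  kbytes_plus_10
0      web  Ravi        53    5323            5333
1  android  Ravi       388    5323            5333
2      ios  Nora       156    2711            2721
3  android   Tom       453    3654            3664
4  android  Ravi       125    5323            5333
5      web  Nora       135    2711            2721
6      win  Nora        89    2711            2721
7  android  Ravi       209    5323            5333
So mean() = 4144.875.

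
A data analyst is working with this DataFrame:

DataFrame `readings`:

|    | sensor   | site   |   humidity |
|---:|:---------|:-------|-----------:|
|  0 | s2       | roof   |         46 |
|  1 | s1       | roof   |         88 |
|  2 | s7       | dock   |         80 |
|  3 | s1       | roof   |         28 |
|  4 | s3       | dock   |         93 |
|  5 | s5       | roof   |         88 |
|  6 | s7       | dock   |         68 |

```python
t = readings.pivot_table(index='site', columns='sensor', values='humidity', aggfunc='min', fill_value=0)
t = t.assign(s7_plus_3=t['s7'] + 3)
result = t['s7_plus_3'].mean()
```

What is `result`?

pivot: rows=site, cols=sensor, min(humidity):
sensor  s1  s2  s3  s5  s7
site                      
dock     0   0  93   0  68
roof    28  46   0  88   0
add column s7_plus_3 = t['s7'] + 3:
sensor  s1  s2  s3  s5  s7  s7_plus_3
site                                 
dock     0   0  93   0  68         71
roof    28  46   0  88   0          3

37.0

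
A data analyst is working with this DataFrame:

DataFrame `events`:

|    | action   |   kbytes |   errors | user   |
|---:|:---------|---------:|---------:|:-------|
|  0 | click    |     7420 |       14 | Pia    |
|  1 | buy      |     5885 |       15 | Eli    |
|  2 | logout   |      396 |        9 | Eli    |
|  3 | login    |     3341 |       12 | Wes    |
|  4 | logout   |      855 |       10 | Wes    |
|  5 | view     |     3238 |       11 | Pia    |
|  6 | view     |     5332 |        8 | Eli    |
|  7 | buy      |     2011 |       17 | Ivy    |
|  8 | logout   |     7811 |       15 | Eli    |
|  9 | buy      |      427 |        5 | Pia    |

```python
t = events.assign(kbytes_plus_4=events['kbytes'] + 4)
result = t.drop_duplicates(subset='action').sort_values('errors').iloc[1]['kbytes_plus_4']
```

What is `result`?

3242

add column kbytes_plus_4 = events['kbytes'] + 4:
   action  kbytes  errors user  kbytes_plus_4
0   click    7420      14  Pia           7424
1     buy    5885      15  Eli           5889
2  logout     396       9  Eli            400
3   login    3341      12  Wes           3345
4  logout     855      10  Wes            859
5    view    3238      11  Pia           3242
6    view    5332       8  Eli           5336
7     buy    2011      17  Ivy           2015
8  logout    7811      15  Eli           7815
9     buy     427       5  Pia            431
drop duplicate action (keep=first):
   action  kbytes  errors user  kbytes_plus_4
0   click    7420      14  Pia           7424
1     buy    5885      15  Eli           5889
2  logout     396       9  Eli            400
3   login    3341      12  Wes           3345
5    view    3238      11  Pia           3242
sort by errors:
   action  kbytes  errors user  kbytes_plus_4
2  logout     396       9  Eli            400
5    view    3238      11  Pia           3242
3   login    3341      12  Wes           3345
0   click    7420      14  Pia           7424
1     buy    5885      15  Eli           5889
The value at position 1, column 'kbytes_plus_4' is 3242.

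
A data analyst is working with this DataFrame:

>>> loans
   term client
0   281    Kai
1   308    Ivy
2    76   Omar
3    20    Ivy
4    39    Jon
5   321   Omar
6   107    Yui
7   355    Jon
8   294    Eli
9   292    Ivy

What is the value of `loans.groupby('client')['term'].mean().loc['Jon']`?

group by client, mean of term:
client
Eli     294.000000
Ivy     206.666667
Jon     197.000000
Kai     281.000000
Omar    198.500000
Yui     107.000000
Name: term, dtype: float64
Reading off the value at index 'Jon', we get 197.0.

197.0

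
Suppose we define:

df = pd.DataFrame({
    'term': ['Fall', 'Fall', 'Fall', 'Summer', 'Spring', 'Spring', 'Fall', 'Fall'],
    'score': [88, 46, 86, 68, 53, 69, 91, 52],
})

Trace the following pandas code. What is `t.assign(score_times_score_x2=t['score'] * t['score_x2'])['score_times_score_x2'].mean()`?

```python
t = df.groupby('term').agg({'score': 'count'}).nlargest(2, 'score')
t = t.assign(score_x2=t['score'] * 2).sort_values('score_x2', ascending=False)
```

29.0

group by term, count of score:
        score
term         
Fall        5
Spring      2
Summer      1
take 2 rows with largest score:
        score
term         
Fall        5
Spring      2
add column score_x2 = t['score'] * 2:
        score  score_x2
term                   
Fall        5        10
Spring      2         4
sort by score_x2 descending:
        score  score_x2
term                   
Fall        5        10
Spring      2         4
add column score_times_score_x2 = t['score'] * t['score_x2']:
        score  score_x2  score_times_score_x2
term                                         
Fall        5        10                    50
Spring      2         4                     8
Hence 29.0.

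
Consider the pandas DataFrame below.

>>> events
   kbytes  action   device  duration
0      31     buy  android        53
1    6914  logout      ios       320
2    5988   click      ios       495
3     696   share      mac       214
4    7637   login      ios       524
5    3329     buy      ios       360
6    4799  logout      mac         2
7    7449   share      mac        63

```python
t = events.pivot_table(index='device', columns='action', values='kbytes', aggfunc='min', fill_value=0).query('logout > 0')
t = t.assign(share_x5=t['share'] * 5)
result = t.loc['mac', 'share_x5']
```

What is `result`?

pivot: rows=device, cols=action, min(kbytes):
action    buy  click  login  logout  share
device                                    
android    31      0      0       0      0
ios      3329   5988   7637    6914      0
mac         0      0      0    4799    696
filter rows where logout > 0:
action   buy  click  login  logout  share
device                                   
ios     3329   5988   7637    6914      0
mac        0      0      0    4799    696
add column share_x5 = t['share'] * 5:
action   buy  click  login  logout  share  share_x5
device                                             
ios     3329   5988   7637    6914      0         0
mac        0      0      0    4799    696      3480
Reading off the value at row 'mac', column 'share_x5', we get 3480.

3480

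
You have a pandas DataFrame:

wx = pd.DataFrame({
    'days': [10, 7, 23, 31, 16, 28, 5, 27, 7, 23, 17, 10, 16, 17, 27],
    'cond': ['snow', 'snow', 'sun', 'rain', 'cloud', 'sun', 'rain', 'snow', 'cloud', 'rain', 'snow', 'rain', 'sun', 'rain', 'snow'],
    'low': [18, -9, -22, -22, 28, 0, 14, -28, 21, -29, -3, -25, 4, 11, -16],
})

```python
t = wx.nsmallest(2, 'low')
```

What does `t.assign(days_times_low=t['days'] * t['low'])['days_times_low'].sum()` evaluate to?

-1423

take 2 rows with smallest low:
   days  cond  low
9    23  rain  -29
7    27  snow  -28
add column days_times_low = t['days'] * t['low']:
   days  cond  low  days_times_low
9    23  rain  -29            -667
7    27  snow  -28            -756
sum of column 'days_times_low' → -1423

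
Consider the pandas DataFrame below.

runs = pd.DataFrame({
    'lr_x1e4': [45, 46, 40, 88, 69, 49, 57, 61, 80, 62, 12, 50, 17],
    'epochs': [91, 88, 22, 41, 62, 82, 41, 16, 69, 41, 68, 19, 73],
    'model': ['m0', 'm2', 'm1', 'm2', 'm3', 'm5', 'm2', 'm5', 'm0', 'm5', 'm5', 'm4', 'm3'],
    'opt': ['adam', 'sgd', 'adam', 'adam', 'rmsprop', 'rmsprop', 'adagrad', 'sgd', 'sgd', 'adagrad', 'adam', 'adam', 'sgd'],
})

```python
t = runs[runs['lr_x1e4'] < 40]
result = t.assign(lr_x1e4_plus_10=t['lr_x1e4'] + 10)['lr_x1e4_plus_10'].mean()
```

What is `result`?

24.5

filter rows where lr_x1e4 < 40:
    lr_x1e4  epochs model   opt
10       12      68    m5  adam
12       17      73    m3   sgd
add column lr_x1e4_plus_10 = t['lr_x1e4'] + 10:
    lr_x1e4  epochs model   opt  lr_x1e4_plus_10
10       12      68    m5  adam               22
12       17      73    m3   sgd               27
mean of column 'lr_x1e4_plus_10' → 24.5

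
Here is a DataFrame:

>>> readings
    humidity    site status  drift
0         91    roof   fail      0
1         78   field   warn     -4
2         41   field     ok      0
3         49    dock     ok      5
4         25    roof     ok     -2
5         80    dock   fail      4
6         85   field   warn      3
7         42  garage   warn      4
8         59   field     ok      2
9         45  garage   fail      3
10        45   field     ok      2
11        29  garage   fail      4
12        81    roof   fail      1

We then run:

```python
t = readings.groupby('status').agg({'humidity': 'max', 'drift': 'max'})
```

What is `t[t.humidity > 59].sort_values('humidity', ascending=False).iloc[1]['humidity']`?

85

group by status: max(humidity), max(drift):
        humidity  drift
status                 
fail          91      4
ok            59      5
warn          85      4
filter rows where humidity > 59:
        humidity  drift
status                 
fail          91      4
warn          85      4
sort by humidity descending:
        humidity  drift
status                 
fail          91      4
warn          85      4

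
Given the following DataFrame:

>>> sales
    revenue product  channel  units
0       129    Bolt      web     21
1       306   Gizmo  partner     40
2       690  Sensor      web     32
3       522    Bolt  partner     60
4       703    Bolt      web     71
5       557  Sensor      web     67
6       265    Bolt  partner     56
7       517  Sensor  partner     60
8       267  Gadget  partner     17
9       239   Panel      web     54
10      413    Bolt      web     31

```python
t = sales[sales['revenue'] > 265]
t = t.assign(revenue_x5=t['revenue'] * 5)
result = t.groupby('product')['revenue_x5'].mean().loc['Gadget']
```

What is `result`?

filter rows where revenue > 265:
    revenue product  channel  units
1       306   Gizmo  partner     40
2       690  Sensor      web     32
3       522    Bolt  partner     60
4       703    Bolt      web     71
5       557  Sensor      web     67
7       517  Sensor  partner     60
8       267  Gadget  partner     17
10      413    Bolt      web     31
add column revenue_x5 = t['revenue'] * 5:
    revenue product  channel  units  revenue_x5
1       306   Gizmo  partner     40        1530
2       690  Sensor      web     32        3450
3       522    Bolt  partner     60        2610
4       703    Bolt      web     71        3515
5       557  Sensor      web     67        2785
7       517  Sensor  partner     60        2585
8       267  Gadget  partner     17        1335
10      413    Bolt      web     31        2065
group by product, mean of revenue_x5:
product
Bolt      2730.0
Gadget    1335.0
Gizmo     1530.0
Sensor    2940.0
Name: revenue_x5, dtype: float64
Then the value at index 'Gadget': 1335.0

1335.0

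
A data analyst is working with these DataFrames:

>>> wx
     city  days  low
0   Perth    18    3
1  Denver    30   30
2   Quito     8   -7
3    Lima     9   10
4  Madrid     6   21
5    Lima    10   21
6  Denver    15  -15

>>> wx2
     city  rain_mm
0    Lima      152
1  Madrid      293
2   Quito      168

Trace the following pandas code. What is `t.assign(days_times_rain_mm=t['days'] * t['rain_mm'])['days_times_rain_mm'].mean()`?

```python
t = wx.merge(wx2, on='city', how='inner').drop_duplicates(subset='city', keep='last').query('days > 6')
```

1432.0

merge on 'city' (how='inner') → 4 rows:
     city  days  low  rain_mm
0   Quito     8   -7      168
1    Lima     9   10      152
2  Madrid     6   21      293
3    Lima    10   21      152
drop duplicate city (keep=last):
     city  days  low  rain_mm
0   Quito     8   -7      168
2  Madrid     6   21      293
3    Lima    10   21      152
filter rows where days > 6:
    city  days  low  rain_mm
0  Quito     8   -7      168
3   Lima    10   21      152
add column days_times_rain_mm = t['days'] * t['rain_mm']:
    city  days  low  rain_mm  days_times_rain_mm
0  Quito     8   -7      168                1344
3   Lima    10   21      152                1520
So mean() = 1432.0.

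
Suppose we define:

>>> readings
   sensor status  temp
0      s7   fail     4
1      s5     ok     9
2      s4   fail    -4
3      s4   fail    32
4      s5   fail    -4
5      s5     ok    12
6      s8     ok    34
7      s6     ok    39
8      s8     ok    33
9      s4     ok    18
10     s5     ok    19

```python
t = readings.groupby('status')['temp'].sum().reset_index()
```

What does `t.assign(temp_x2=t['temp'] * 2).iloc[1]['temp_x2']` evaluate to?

328

group by status, sum of temp:
status
fail     28
ok      164
Name: temp, dtype: int64
reset_index():
  status  temp
0   fail    28
1     ok   164
add column temp_x2 = t['temp'] * 2:
  status  temp  temp_x2
0   fail    28       56
1     ok   164      328
Taking the value at position 1, column 'temp_x2' gives 328.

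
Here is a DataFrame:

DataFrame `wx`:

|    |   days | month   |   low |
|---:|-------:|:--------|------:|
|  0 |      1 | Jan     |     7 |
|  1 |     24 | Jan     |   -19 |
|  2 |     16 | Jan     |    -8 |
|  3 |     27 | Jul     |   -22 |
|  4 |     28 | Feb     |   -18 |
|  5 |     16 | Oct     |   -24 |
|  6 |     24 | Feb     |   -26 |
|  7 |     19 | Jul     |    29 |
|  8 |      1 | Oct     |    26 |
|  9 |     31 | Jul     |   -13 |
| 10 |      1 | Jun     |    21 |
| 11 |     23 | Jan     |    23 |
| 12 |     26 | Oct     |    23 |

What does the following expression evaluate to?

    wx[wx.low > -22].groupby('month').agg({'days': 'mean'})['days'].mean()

16.7

filter rows where low > -22:
    days month  low
0      1   Jan    7
1     24   Jan  -19
2     16   Jan   -8
4     28   Feb  -18
7     19   Jul   29
8      1   Oct   26
9     31   Jul  -13
10     1   Jun   21
11    23   Jan   23
12    26   Oct   23
group by month, mean of days:
       days
month      
Feb    28.0
Jan    16.0
Jul    25.0
Jun     1.0
Oct    13.5
Taking the mean of column 'days' gives 16.7.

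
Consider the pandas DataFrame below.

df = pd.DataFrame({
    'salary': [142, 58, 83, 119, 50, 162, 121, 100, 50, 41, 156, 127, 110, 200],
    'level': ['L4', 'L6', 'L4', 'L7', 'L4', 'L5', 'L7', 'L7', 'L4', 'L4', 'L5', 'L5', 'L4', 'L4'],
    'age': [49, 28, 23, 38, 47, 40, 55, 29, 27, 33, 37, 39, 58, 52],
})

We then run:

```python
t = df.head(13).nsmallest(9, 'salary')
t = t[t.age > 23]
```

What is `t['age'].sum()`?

315

take first 13 rows:
    salary level  age
0      142    L4   49
1       58    L6   28
2       83    L4   23
3      119    L7   38
4       50    L4   47
5      162    L5   40
6      121    L7   55
7      100    L7   29
8       50    L4   27
9       41    L4   33
10     156    L5   37
11     127    L5   39
12     110    L4   58
take 9 rows with smallest salary:
    salary level  age
9       41    L4   33
4       50    L4   47
8       50    L4   27
1       58    L6   28
2       83    L4   23
7      100    L7   29
12     110    L4   58
3      119    L7   38
6      121    L7   55
filter rows where age > 23:
    salary level  age
9       41    L4   33
4       50    L4   47
8       50    L4   27
1       58    L6   28
7      100    L7   29
12     110    L4   58
3      119    L7   38
6      121    L7   55
Then the sum of column 'age': 315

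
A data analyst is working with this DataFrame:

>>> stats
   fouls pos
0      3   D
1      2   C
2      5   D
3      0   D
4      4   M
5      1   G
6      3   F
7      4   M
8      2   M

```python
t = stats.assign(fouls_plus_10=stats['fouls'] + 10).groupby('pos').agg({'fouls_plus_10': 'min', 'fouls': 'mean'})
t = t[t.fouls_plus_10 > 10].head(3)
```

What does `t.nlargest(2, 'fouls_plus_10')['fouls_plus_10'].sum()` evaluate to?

add column fouls_plus_10 = stats['fouls'] + 10:
   fouls pos  fouls_plus_10
0      3   D             13
1      2   C             12
2      5   D             15
3      0   D             10
4      4   M             14
5      1   G             11
6      3   F             13
7      4   M             14
8      2   M             12
group by pos: min(fouls_plus_10), mean(fouls):
     fouls_plus_10     fouls
pos                         
C               12  2.000000
D               10  2.666667
F               13  3.000000
G               11  1.000000
M               12  3.333333
filter rows where fouls_plus_10 > 10:
     fouls_plus_10     fouls
pos                         
C               12  2.000000
F               13  3.000000
G               11  1.000000
M               12  3.333333
take first 3 rows:
     fouls_plus_10  fouls
pos                      
C               12    2.0
F               13    3.0
G               11    1.0
take 2 rows with largest fouls_plus_10:
     fouls_plus_10  fouls
pos                      
F               13    3.0
C               12    2.0

25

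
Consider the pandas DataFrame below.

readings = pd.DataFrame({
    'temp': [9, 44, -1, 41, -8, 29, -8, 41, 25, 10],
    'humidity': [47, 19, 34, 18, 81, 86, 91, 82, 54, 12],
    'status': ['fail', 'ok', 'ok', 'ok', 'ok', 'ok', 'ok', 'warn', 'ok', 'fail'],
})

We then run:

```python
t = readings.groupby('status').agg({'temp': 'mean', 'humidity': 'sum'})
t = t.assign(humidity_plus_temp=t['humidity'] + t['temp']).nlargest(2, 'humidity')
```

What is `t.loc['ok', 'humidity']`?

383

group by status: mean(temp), sum(humidity):
             temp  humidity
status                     
fail     9.500000        59
ok      17.428571       383
warn    41.000000        82
add column humidity_plus_temp = t['humidity'] + t['temp']:
             temp  humidity  humidity_plus_temp
status                                         
fail     9.500000        59           68.500000
ok      17.428571       383          400.428571
warn    41.000000        82          123.000000
take 2 rows with largest humidity:
             temp  humidity  humidity_plus_temp
status                                         
ok      17.428571       383          400.428571
warn    41.000000        82          123.000000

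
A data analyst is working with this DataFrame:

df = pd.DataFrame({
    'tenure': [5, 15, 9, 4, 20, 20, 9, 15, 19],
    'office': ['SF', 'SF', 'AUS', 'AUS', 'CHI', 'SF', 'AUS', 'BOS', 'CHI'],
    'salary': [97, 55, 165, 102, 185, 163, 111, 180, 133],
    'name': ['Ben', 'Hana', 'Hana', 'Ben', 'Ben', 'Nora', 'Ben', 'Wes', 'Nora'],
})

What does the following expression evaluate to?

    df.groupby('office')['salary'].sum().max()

group by office, sum of salary:
office
AUS    378
BOS    180
CHI    318
SF     315
Name: salary, dtype: int64
So max() = 378.

378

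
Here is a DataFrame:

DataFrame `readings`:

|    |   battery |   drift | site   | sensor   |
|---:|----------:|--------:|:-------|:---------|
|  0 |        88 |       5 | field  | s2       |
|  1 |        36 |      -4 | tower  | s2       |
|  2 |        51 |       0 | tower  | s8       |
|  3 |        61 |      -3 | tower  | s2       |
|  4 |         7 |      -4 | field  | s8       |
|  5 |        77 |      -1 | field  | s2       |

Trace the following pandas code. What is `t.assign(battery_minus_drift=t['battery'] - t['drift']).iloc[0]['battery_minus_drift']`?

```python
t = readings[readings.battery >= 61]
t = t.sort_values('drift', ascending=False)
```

filter rows where battery >= 61:
   battery  drift   site sensor
0       88      5  field     s2
3       61     -3  tower     s2
5       77     -1  field     s2
sort by drift descending:
   battery  drift   site sensor
0       88      5  field     s2
5       77     -1  field     s2
3       61     -3  tower     s2
add column battery_minus_drift = t['battery'] - t['drift']:
   battery  drift   site sensor  battery_minus_drift
0       88      5  field     s2                   83
5       77     -1  field     s2                   78
3       61     -3  tower     s2                   64
The value at position 0, column 'battery_minus_drift' is 83.

83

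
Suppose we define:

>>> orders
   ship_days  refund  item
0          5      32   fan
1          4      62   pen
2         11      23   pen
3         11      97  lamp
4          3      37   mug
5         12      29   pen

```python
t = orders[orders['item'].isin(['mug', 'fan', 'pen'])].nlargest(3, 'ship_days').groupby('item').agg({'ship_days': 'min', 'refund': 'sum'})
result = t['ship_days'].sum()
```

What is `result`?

16

filter rows where item in ['mug', 'fan', 'pen']:
   ship_days  refund item
0          5      32  fan
1          4      62  pen
2         11      23  pen
4          3      37  mug
5         12      29  pen
take 3 rows with largest ship_days:
   ship_days  refund item
5         12      29  pen
2         11      23  pen
0          5      32  fan
group by item: min(ship_days), sum(refund):
      ship_days  refund
item                   
fan           5      32
pen          11      52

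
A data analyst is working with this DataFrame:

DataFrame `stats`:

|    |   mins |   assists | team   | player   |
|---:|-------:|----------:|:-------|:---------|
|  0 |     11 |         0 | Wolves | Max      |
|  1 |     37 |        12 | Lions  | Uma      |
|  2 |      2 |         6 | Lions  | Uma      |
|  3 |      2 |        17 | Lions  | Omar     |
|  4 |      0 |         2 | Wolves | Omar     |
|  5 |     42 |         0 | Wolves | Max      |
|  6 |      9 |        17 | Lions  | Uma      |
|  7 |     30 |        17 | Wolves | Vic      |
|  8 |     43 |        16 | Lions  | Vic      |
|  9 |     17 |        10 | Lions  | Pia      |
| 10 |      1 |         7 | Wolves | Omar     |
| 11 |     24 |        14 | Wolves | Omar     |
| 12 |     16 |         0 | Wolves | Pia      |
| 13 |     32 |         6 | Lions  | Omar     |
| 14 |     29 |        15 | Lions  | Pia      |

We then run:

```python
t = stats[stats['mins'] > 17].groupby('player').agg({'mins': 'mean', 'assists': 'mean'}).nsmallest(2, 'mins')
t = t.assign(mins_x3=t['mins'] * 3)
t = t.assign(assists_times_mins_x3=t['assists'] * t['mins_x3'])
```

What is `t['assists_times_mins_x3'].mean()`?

1072.5

filter rows where mins > 17:
    mins  assists    team player
1     37       12   Lions    Uma
5     42        0  Wolves    Max
7     30       17  Wolves    Vic
8     43       16   Lions    Vic
11    24       14  Wolves   Omar
13    32        6   Lions   Omar
14    29       15   Lions    Pia
group by player: mean(mins), mean(assists):
        mins  assists
player               
Max     42.0      0.0
Omar    28.0     10.0
Pia     29.0     15.0
Uma     37.0     12.0
Vic     36.5     16.5
take 2 rows with smallest mins:
        mins  assists
player               
Omar    28.0     10.0
Pia     29.0     15.0
add column mins_x3 = t['mins'] * 3:
        mins  assists  mins_x3
player                        
Omar    28.0     10.0     84.0
Pia     29.0     15.0     87.0
add column assists_times_mins_x3 = t['assists'] * t['mins_x3']:
        mins  assists  mins_x3  assists_times_mins_x3
player                                               
Omar    28.0     10.0     84.0                  840.0
Pia     29.0     15.0     87.0                 1305.0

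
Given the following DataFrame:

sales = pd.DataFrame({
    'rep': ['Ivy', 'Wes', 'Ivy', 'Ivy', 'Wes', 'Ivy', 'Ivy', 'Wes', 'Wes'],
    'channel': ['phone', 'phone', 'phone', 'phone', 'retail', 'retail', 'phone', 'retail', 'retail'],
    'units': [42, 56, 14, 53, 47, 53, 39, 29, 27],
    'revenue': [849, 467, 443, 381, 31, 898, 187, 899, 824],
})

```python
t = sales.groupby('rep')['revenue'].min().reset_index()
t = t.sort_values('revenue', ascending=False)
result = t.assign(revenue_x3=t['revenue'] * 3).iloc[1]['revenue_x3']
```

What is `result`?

93

group by rep, min of revenue:
rep
Ivy    187
Wes     31
Name: revenue, dtype: int64
reset_index():
   rep  revenue
0  Ivy      187
1  Wes       31
sort by revenue descending:
   rep  revenue
0  Ivy      187
1  Wes       31
add column revenue_x3 = t['revenue'] * 3:
   rep  revenue  revenue_x3
0  Ivy      187         561
1  Wes       31          93
So iloc[1]['revenue_x3'] = 93.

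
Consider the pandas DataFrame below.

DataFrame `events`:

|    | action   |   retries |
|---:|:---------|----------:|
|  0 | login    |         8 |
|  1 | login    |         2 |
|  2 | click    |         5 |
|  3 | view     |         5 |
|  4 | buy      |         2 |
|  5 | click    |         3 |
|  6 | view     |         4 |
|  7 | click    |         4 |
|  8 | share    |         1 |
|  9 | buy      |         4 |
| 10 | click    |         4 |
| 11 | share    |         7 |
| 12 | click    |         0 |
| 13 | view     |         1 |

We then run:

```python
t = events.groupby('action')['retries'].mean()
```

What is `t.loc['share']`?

4.0

group by action, mean of retries:
action
buy      3.000000
click    3.200000
login    5.000000
share    4.000000
view     3.333333
Name: retries, dtype: float64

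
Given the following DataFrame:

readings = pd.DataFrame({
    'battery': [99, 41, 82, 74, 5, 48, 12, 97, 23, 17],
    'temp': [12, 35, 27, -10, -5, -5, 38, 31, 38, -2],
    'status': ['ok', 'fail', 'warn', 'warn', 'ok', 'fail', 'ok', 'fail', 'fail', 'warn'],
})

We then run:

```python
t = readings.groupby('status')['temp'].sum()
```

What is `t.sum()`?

159

group by status, sum of temp:
status
fail    99
ok      45
warn    15
Name: temp, dtype: int64
sum of the resulting series → 159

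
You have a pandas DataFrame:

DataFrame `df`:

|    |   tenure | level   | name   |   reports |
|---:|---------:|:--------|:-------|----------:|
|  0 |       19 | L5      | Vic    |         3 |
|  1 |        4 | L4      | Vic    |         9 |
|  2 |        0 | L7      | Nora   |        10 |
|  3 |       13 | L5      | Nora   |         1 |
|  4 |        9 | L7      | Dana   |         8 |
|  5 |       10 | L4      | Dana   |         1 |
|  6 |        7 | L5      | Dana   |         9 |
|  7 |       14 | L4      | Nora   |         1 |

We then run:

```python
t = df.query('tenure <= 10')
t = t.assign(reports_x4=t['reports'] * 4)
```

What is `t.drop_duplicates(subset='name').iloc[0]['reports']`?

filter rows where tenure <= 10:
   tenure level  name  reports
1       4    L4   Vic        9
2       0    L7  Nora       10
4       9    L7  Dana        8
5      10    L4  Dana        1
6       7    L5  Dana        9
add column reports_x4 = t['reports'] * 4:
   tenure level  name  reports  reports_x4
1       4    L4   Vic        9          36
2       0    L7  Nora       10          40
4       9    L7  Dana        8          32
5      10    L4  Dana        1           4
6       7    L5  Dana        9          36
drop duplicate name (keep=first):
   tenure level  name  reports  reports_x4
1       4    L4   Vic        9          36
2       0    L7  Nora       10          40
4       9    L7  Dana        8          32
So iloc[0]['reports'] = 9.

9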